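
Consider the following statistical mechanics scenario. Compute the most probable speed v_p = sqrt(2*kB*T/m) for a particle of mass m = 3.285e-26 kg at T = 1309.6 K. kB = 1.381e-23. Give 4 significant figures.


Step 1: Numerator = 2*kB*T = 2*1.381e-23*1309.6 = 3.617e-20
Step 2: Ratio = 3.617e-20 / 3.285e-26 = 1.101e+06
Step 3: v_p = sqrt(1.101e+06) = 1049 m/s

1049


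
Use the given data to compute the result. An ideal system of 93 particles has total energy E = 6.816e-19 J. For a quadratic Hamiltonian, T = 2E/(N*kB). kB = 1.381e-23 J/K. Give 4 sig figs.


Step 1: Numerator = 2*E = 2*6.816e-19 = 1.363e-18 J
Step 2: Denominator = N*kB = 93*1.381e-23 = 1.284e-21
Step 3: T = 1.363e-18 / 1.284e-21 = 1061 K

1061


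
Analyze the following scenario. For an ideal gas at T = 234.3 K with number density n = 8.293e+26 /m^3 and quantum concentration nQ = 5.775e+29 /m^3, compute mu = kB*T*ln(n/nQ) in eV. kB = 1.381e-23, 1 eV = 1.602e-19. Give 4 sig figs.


Step 1: n/nQ = 8.293e+26/5.775e+29 = 0.001436
Step 2: ln(n/nQ) = -6.546
Step 3: mu = kB*T*ln(n/nQ) = 3.236e-21*-6.546 = -2.118e-20 J
Step 4: Convert to eV: -2.118e-20/1.602e-19 = -0.1322 eV

-0.1322


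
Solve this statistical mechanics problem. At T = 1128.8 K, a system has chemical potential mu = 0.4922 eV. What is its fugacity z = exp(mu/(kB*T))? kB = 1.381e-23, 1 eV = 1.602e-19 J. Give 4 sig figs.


Step 1: Convert mu to Joules: 0.4922*1.602e-19 = 7.885e-20 J
Step 2: kB*T = 1.381e-23*1128.8 = 1.559e-20 J
Step 3: mu/(kB*T) = 5.058
Step 4: z = exp(5.058) = 157.3

157.3


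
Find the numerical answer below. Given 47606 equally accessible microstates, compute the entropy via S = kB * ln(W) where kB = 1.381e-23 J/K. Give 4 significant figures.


Step 1: ln(W) = ln(47606) = 10.77
Step 2: S = kB * ln(W) = 1.381e-23 * 10.77
Step 3: S = 1.487e-22 J/K

1.487e-22


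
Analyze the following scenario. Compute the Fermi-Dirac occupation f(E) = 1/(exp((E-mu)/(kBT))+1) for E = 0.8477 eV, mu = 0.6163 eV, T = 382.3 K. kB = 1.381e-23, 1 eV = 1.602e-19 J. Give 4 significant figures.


Step 1: (E - mu) = 0.8477 - 0.6163 = 0.2314 eV
Step 2: Convert: (E-mu)*eV = 3.707e-20 J
Step 3: x = (E-mu)*eV/(kB*T) = 7.021
Step 4: f = 1/(exp(7.021)+1) = 0.0008917

0.0008917


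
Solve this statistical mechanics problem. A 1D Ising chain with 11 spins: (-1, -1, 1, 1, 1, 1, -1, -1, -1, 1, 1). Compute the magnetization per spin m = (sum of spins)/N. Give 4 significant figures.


Step 1: Count up spins (+1): 6, down spins (-1): 5
Step 2: Total magnetization M = 6 - 5 = 1
Step 3: m = M/N = 1/11 = 0.09091

0.09091


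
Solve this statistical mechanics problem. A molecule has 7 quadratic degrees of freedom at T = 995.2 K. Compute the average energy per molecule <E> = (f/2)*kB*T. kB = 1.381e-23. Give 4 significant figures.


Step 1: f/2 = 7/2 = 3.5
Step 2: kB*T = 1.381e-23 * 995.2 = 1.374e-20
Step 3: <E> = 3.5 * 1.374e-20 = 4.81e-20 J

4.81e-20


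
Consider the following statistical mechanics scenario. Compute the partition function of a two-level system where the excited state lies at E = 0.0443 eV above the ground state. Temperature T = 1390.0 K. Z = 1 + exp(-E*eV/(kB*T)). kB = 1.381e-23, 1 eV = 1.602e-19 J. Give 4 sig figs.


Step 1: Compute beta*E = E*eV/(kB*T) = 0.0443*1.602e-19/(1.381e-23*1390.0) = 0.3697
Step 2: exp(-beta*E) = exp(-0.3697) = 0.6909
Step 3: Z = 1 + 0.6909 = 1.691

1.691


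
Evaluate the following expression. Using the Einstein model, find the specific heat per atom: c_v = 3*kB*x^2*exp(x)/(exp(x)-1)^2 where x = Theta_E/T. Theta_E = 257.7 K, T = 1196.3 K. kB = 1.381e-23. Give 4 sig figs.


Step 1: x = Theta_E/T = 257.7/1196.3 = 0.2154
Step 2: x^2 = 0.0464
Step 3: exp(x) = 1.24
Step 4: c_v = 3*1.381e-23*0.0464*1.24/(1.24-1)^2 = 4.127e-23

4.127e-23


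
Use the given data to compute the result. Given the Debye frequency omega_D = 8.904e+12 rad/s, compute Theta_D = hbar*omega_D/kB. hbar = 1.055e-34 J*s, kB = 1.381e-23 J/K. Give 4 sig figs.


Step 1: hbar*omega_D = 1.055e-34 * 8.904e+12 = 9.394e-22 J
Step 2: Theta_D = 9.394e-22 / 1.381e-23
Step 3: Theta_D = 68.02 K

68.02


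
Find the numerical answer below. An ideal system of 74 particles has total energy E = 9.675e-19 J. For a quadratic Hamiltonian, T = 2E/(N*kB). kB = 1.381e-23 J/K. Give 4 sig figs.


Step 1: Numerator = 2*E = 2*9.675e-19 = 1.935e-18 J
Step 2: Denominator = N*kB = 74*1.381e-23 = 1.022e-21
Step 3: T = 1.935e-18 / 1.022e-21 = 1893 K

1893


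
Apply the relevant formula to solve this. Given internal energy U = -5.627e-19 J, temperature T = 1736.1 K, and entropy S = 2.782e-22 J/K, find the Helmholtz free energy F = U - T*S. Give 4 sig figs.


Step 1: T*S = 1736.1 * 2.782e-22 = 4.83e-19 J
Step 2: F = U - T*S = -5.627e-19 - 4.83e-19
Step 3: F = -1.046e-18 J

-1.046e-18


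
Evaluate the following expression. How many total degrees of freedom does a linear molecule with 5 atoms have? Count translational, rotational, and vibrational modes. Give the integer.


Step 1: Translational DOF = 3
Step 2: Rotational DOF (linear) = 2
Step 3: Vibrational DOF = 3*5 - 5 = 10
Step 4: Total = 3 + 2 + 10 = 15

15


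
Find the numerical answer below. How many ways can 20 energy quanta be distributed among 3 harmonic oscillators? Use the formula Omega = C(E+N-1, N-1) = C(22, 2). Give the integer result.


Step 1: Use binomial coefficient C(22, 2)
Step 2: Numerator = 22! / 20!
Step 3: Denominator = 2!
Step 4: Omega = 231

231


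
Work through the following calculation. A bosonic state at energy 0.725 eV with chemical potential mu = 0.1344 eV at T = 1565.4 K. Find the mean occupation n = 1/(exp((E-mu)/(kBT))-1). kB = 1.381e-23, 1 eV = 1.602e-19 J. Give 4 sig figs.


Step 1: (E - mu) = 0.5906 eV
Step 2: x = (E-mu)*eV/(kB*T) = 0.5906*1.602e-19/(1.381e-23*1565.4) = 4.377
Step 3: exp(x) = 79.57
Step 4: n = 1/(exp(x)-1) = 0.01273

0.01273


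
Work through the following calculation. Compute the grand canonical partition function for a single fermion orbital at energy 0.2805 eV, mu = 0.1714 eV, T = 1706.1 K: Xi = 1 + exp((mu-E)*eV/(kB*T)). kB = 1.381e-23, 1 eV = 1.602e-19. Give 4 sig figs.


Step 1: (mu - E) = 0.1714 - 0.2805 = -0.1091 eV
Step 2: x = (mu-E)*eV/(kB*T) = -0.1091*1.602e-19/(1.381e-23*1706.1) = -0.7418
Step 3: exp(x) = 0.4763
Step 4: Xi = 1 + 0.4763 = 1.476

1.476


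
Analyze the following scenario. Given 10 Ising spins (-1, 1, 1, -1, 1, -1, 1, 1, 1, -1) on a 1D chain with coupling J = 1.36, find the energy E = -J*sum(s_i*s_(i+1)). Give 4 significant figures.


Step 1: Nearest-neighbor products: -1, 1, -1, -1, -1, -1, 1, 1, -1
Step 2: Sum of products = -3
Step 3: E = -1.36 * -3 = 4.08

4.08


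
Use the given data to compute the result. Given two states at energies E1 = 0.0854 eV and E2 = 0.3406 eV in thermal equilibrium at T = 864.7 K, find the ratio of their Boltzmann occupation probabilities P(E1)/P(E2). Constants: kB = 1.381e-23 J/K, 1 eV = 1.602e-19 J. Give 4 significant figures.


Step 1: Compute energy difference dE = E1 - E2 = 0.0854 - 0.3406 = -0.2552 eV
Step 2: Convert to Joules: dE_J = -0.2552 * 1.602e-19 = -4.088e-20 J
Step 3: Compute exponent = -dE_J / (kB * T) = -(-4.088e-20) / (1.381e-23 * 864.7) = 3.424
Step 4: P(E1)/P(E2) = exp(3.424) = 30.68

30.68


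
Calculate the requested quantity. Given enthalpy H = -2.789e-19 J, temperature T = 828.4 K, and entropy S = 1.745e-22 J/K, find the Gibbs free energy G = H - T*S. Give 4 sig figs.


Step 1: T*S = 828.4 * 1.745e-22 = 1.446e-19 J
Step 2: G = H - T*S = -2.789e-19 - 1.446e-19
Step 3: G = -4.235e-19 J

-4.235e-19


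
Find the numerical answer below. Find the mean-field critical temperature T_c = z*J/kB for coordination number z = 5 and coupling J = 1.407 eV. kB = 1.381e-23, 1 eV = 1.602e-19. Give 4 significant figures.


Step 1: z*J = 5*1.407 = 7.035 eV
Step 2: Convert to Joules: 7.035*1.602e-19 = 1.127e-18 J
Step 3: T_c = 1.127e-18 / 1.381e-23 = 8.161e+04 K

8.161e+04


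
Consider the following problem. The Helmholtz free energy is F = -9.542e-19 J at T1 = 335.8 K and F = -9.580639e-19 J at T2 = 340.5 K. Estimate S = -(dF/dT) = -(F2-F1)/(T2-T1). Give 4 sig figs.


Step 1: dF = F2 - F1 = -9.580639e-19 - (-9.542e-19) = -3.8639e-21 J
Step 2: dT = T2 - T1 = 340.5 - 335.8 = 4.7 K
Step 3: S = -dF/dT = -(-3.8639e-21)/4.7 = 8.221e-22 J/K

8.221e-22


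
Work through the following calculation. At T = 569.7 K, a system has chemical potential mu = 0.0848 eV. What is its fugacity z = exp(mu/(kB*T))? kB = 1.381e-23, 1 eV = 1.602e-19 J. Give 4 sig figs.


Step 1: Convert mu to Joules: 0.0848*1.602e-19 = 1.358e-20 J
Step 2: kB*T = 1.381e-23*569.7 = 7.868e-21 J
Step 3: mu/(kB*T) = 1.727
Step 4: z = exp(1.727) = 5.622

5.622


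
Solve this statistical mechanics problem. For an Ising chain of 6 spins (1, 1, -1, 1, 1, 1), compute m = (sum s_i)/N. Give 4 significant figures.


Step 1: Count up spins (+1): 5, down spins (-1): 1
Step 2: Total magnetization M = 5 - 1 = 4
Step 3: m = M/N = 4/6 = 0.6667

0.6667


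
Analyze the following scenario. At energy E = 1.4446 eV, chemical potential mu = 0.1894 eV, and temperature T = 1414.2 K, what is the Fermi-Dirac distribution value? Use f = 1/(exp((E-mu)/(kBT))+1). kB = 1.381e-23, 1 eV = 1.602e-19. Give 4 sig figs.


Step 1: (E - mu) = 1.4446 - 0.1894 = 1.255 eV
Step 2: Convert: (E-mu)*eV = 2.011e-19 J
Step 3: x = (E-mu)*eV/(kB*T) = 10.3
Step 4: f = 1/(exp(10.3)+1) = 3.376e-05

3.376e-05


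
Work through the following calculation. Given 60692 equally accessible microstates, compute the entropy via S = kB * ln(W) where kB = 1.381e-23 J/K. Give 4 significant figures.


Step 1: ln(W) = ln(60692) = 11.01
Step 2: S = kB * ln(W) = 1.381e-23 * 11.01
Step 3: S = 1.521e-22 J/K

1.521e-22


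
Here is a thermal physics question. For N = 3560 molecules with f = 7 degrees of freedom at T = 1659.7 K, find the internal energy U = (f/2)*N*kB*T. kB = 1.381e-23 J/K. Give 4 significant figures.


Step 1: f/2 = 7/2 = 3.5
Step 2: N*kB*T = 3560*1.381e-23*1659.7 = 8.16e-17
Step 3: U = 3.5 * 8.16e-17 = 2.856e-16 J

2.856e-16


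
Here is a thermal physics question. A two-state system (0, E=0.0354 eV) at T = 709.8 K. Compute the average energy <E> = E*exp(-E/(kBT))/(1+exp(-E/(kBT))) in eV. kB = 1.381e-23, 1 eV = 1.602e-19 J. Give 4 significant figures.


Step 1: beta*E = 0.0354*1.602e-19/(1.381e-23*709.8) = 0.5785
Step 2: exp(-beta*E) = 0.5607
Step 3: <E> = 0.0354*0.5607/(1+0.5607) = 0.01272 eV

0.01272


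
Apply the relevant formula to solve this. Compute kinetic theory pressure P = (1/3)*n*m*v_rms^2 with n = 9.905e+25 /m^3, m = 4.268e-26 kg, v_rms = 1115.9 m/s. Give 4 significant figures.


Step 1: v_rms^2 = 1115.9^2 = 1.245e+06
Step 2: n*m = 9.905e+25*4.268e-26 = 4.227
Step 3: P = (1/3)*4.227*1.245e+06 = 1.755e+06 Pa

1.755e+06


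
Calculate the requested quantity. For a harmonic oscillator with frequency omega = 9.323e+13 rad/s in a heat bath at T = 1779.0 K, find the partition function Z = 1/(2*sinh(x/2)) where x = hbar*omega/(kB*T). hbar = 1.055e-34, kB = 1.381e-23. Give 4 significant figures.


Step 1: Compute x = hbar*omega/(kB*T) = 1.055e-34*9.323e+13/(1.381e-23*1779.0) = 0.4003
Step 2: x/2 = 0.2002
Step 3: sinh(x/2) = 0.2015
Step 4: Z = 1/(2*0.2015) = 2.481

2.481


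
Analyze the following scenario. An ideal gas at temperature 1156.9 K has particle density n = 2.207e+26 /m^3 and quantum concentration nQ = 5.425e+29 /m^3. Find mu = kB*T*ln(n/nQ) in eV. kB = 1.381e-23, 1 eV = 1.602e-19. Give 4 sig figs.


Step 1: n/nQ = 2.207e+26/5.425e+29 = 0.0004068
Step 2: ln(n/nQ) = -7.807
Step 3: mu = kB*T*ln(n/nQ) = 1.598e-20*-7.807 = -1.247e-19 J
Step 4: Convert to eV: -1.247e-19/1.602e-19 = -0.7786 eV

-0.7786


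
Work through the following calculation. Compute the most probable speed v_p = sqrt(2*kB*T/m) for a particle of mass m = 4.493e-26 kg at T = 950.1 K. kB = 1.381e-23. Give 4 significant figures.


Step 1: Numerator = 2*kB*T = 2*1.381e-23*950.1 = 2.624e-20
Step 2: Ratio = 2.624e-20 / 4.493e-26 = 5.841e+05
Step 3: v_p = sqrt(5.841e+05) = 764.2 m/s

764.2


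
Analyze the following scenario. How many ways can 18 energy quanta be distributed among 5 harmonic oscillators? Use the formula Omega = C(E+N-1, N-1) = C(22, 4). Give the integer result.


Step 1: Use binomial coefficient C(22, 4)
Step 2: Numerator = 22! / 18!
Step 3: Denominator = 4!
Step 4: Omega = 7315

7315


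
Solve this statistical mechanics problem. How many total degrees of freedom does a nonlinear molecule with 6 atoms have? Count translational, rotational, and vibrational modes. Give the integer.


Step 1: Translational DOF = 3
Step 2: Rotational DOF (nonlinear) = 3
Step 3: Vibrational DOF = 3*6 - 6 = 12
Step 4: Total = 3 + 3 + 12 = 18

18


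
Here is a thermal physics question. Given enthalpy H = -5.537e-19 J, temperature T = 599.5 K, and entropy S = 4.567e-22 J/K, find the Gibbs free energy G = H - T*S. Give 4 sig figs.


Step 1: T*S = 599.5 * 4.567e-22 = 2.738e-19 J
Step 2: G = H - T*S = -5.537e-19 - 2.738e-19
Step 3: G = -8.275e-19 J

-8.275e-19


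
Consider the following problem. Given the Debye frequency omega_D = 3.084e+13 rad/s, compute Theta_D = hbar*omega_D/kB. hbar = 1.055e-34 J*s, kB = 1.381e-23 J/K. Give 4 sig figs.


Step 1: hbar*omega_D = 1.055e-34 * 3.084e+13 = 3.254e-21 J
Step 2: Theta_D = 3.254e-21 / 1.381e-23
Step 3: Theta_D = 235.6 K

235.6


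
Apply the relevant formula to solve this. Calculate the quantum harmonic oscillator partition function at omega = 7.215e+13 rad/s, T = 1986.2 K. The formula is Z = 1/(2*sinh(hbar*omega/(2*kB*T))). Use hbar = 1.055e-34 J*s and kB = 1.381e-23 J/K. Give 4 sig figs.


Step 1: Compute x = hbar*omega/(kB*T) = 1.055e-34*7.215e+13/(1.381e-23*1986.2) = 0.2775
Step 2: x/2 = 0.1388
Step 3: sinh(x/2) = 0.1392
Step 4: Z = 1/(2*0.1392) = 3.592

3.592


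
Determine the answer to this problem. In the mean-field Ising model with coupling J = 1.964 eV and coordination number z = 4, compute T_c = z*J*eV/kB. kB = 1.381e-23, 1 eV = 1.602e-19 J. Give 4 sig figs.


Step 1: z*J = 4*1.964 = 7.856 eV
Step 2: Convert to Joules: 7.856*1.602e-19 = 1.259e-18 J
Step 3: T_c = 1.259e-18 / 1.381e-23 = 9.113e+04 K

9.113e+04


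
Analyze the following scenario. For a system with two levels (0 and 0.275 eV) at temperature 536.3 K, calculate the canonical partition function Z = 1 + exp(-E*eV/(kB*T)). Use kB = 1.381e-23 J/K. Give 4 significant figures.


Step 1: Compute beta*E = E*eV/(kB*T) = 0.275*1.602e-19/(1.381e-23*536.3) = 5.948
Step 2: exp(-beta*E) = exp(-5.948) = 0.00261
Step 3: Z = 1 + 0.00261 = 1.003

1.003


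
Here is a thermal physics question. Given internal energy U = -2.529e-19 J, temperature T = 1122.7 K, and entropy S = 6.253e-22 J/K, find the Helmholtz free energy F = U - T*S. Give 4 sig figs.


Step 1: T*S = 1122.7 * 6.253e-22 = 7.02e-19 J
Step 2: F = U - T*S = -2.529e-19 - 7.02e-19
Step 3: F = -9.549e-19 J

-9.549e-19


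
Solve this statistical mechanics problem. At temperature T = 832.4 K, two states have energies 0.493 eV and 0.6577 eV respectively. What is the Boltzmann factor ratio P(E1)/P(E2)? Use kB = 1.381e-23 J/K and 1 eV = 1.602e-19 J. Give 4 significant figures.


Step 1: Compute energy difference dE = E1 - E2 = 0.493 - 0.6577 = -0.1647 eV
Step 2: Convert to Joules: dE_J = -0.1647 * 1.602e-19 = -2.638e-20 J
Step 3: Compute exponent = -dE_J / (kB * T) = -(-2.638e-20) / (1.381e-23 * 832.4) = 2.295
Step 4: P(E1)/P(E2) = exp(2.295) = 9.927

9.927


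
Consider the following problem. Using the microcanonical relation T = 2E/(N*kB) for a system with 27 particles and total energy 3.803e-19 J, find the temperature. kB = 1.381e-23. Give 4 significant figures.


Step 1: Numerator = 2*E = 2*3.803e-19 = 7.606e-19 J
Step 2: Denominator = N*kB = 27*1.381e-23 = 3.729e-22
Step 3: T = 7.606e-19 / 3.729e-22 = 2040 K

2040


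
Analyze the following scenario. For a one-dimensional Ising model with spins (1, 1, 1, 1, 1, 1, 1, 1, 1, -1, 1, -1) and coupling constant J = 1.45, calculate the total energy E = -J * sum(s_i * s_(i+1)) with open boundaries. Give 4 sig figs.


Step 1: Nearest-neighbor products: 1, 1, 1, 1, 1, 1, 1, 1, -1, -1, -1
Step 2: Sum of products = 5
Step 3: E = -1.45 * 5 = -7.25

-7.25


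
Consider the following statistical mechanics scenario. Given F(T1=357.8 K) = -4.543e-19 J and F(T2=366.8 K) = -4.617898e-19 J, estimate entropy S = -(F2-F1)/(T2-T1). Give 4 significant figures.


Step 1: dF = F2 - F1 = -4.617898e-19 - (-4.543e-19) = -7.4898e-21 J
Step 2: dT = T2 - T1 = 366.8 - 357.8 = 9 K
Step 3: S = -dF/dT = -(-7.4898e-21)/9 = 8.322e-22 J/K

8.322e-22


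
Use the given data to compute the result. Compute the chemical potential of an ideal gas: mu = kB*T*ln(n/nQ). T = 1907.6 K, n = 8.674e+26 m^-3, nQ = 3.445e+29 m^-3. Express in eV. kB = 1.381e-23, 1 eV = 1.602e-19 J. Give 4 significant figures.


Step 1: n/nQ = 8.674e+26/3.445e+29 = 0.002518
Step 2: ln(n/nQ) = -5.984
Step 3: mu = kB*T*ln(n/nQ) = 2.634e-20*-5.984 = -1.577e-19 J
Step 4: Convert to eV: -1.577e-19/1.602e-19 = -0.9841 eV

-0.9841


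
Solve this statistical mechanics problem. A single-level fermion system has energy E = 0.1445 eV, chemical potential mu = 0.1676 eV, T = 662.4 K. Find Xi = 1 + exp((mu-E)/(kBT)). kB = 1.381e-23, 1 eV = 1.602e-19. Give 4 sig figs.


Step 1: (mu - E) = 0.1676 - 0.1445 = 0.0231 eV
Step 2: x = (mu-E)*eV/(kB*T) = 0.0231*1.602e-19/(1.381e-23*662.4) = 0.4045
Step 3: exp(x) = 1.499
Step 4: Xi = 1 + 1.499 = 2.499

2.499


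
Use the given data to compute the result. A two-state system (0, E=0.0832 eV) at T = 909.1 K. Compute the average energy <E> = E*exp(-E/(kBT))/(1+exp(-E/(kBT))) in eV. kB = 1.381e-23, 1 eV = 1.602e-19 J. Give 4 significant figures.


Step 1: beta*E = 0.0832*1.602e-19/(1.381e-23*909.1) = 1.062
Step 2: exp(-beta*E) = 0.3459
Step 3: <E> = 0.0832*0.3459/(1+0.3459) = 0.02138 eV

0.02138


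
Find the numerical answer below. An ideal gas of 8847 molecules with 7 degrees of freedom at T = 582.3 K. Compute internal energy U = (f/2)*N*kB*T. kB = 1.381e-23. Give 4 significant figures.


Step 1: f/2 = 7/2 = 3.5
Step 2: N*kB*T = 8847*1.381e-23*582.3 = 7.114e-17
Step 3: U = 3.5 * 7.114e-17 = 2.49e-16 J

2.49e-16


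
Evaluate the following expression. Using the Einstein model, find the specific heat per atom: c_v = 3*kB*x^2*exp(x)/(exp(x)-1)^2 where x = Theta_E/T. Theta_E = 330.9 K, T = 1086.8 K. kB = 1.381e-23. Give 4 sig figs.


Step 1: x = Theta_E/T = 330.9/1086.8 = 0.3045
Step 2: x^2 = 0.0927
Step 3: exp(x) = 1.356
Step 4: c_v = 3*1.381e-23*0.0927*1.356/(1.356-1)^2 = 4.111e-23

4.111e-23


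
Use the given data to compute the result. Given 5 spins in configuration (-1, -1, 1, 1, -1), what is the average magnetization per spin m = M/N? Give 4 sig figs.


Step 1: Count up spins (+1): 2, down spins (-1): 3
Step 2: Total magnetization M = 2 - 3 = -1
Step 3: m = M/N = -1/5 = -0.2

-0.2


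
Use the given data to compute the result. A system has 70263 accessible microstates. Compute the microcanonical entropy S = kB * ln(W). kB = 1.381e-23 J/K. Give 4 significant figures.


Step 1: ln(W) = ln(70263) = 11.16
Step 2: S = kB * ln(W) = 1.381e-23 * 11.16
Step 3: S = 1.541e-22 J/K

1.541e-22


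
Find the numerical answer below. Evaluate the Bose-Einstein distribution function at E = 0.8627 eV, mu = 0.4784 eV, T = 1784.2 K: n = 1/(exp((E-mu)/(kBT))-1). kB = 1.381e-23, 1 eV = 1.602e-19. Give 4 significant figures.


Step 1: (E - mu) = 0.3843 eV
Step 2: x = (E-mu)*eV/(kB*T) = 0.3843*1.602e-19/(1.381e-23*1784.2) = 2.499
Step 3: exp(x) = 12.17
Step 4: n = 1/(exp(x)-1) = 0.08956

0.08956


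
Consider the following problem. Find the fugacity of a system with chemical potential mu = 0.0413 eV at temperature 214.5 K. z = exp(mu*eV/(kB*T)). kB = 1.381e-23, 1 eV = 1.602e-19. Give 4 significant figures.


Step 1: Convert mu to Joules: 0.0413*1.602e-19 = 6.616e-21 J
Step 2: kB*T = 1.381e-23*214.5 = 2.962e-21 J
Step 3: mu/(kB*T) = 2.234
Step 4: z = exp(2.234) = 9.333

9.333


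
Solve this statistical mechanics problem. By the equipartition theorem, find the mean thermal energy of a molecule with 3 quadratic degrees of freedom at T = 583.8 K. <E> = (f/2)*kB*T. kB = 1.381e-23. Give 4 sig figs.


Step 1: f/2 = 3/2 = 1.5
Step 2: kB*T = 1.381e-23 * 583.8 = 8.062e-21
Step 3: <E> = 1.5 * 8.062e-21 = 1.209e-20 J

1.209e-20


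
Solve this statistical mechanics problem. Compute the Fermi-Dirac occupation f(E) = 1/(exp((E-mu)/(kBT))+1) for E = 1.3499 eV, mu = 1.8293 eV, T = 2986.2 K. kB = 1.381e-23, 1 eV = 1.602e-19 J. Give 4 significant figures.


Step 1: (E - mu) = 1.3499 - 1.8293 = -0.4794 eV
Step 2: Convert: (E-mu)*eV = -7.68e-20 J
Step 3: x = (E-mu)*eV/(kB*T) = -1.862
Step 4: f = 1/(exp(-1.862)+1) = 0.8656

0.8656


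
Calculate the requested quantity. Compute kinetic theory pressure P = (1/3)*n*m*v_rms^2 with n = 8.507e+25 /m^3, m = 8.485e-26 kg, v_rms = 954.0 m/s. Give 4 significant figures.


Step 1: v_rms^2 = 954.0^2 = 9.101e+05
Step 2: n*m = 8.507e+25*8.485e-26 = 7.218
Step 3: P = (1/3)*7.218*9.101e+05 = 2.19e+06 Pa

2.19e+06


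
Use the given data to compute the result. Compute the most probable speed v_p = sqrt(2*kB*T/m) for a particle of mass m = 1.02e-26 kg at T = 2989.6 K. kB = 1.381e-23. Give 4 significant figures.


Step 1: Numerator = 2*kB*T = 2*1.381e-23*2989.6 = 8.257e-20
Step 2: Ratio = 8.257e-20 / 1.02e-26 = 8.095e+06
Step 3: v_p = sqrt(8.095e+06) = 2845 m/s

2845


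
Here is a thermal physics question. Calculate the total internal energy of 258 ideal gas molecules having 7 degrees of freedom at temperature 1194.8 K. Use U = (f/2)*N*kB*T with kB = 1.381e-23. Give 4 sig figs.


Step 1: f/2 = 7/2 = 3.5
Step 2: N*kB*T = 258*1.381e-23*1194.8 = 4.257e-18
Step 3: U = 3.5 * 4.257e-18 = 1.49e-17 J

1.49e-17


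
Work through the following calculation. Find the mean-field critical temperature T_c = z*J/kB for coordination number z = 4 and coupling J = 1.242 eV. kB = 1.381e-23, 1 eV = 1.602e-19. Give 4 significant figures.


Step 1: z*J = 4*1.242 = 4.968 eV
Step 2: Convert to Joules: 4.968*1.602e-19 = 7.959e-19 J
Step 3: T_c = 7.959e-19 / 1.381e-23 = 5.763e+04 K

5.763e+04


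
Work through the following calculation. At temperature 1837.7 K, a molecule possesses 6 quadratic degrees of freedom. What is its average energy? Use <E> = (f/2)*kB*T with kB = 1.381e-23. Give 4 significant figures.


Step 1: f/2 = 6/2 = 3
Step 2: kB*T = 1.381e-23 * 1837.7 = 2.538e-20
Step 3: <E> = 3 * 2.538e-20 = 7.614e-20 J

7.614e-20


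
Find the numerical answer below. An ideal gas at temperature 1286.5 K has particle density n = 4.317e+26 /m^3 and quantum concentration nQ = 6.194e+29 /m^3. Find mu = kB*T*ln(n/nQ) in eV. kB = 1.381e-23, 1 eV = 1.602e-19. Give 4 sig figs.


Step 1: n/nQ = 4.317e+26/6.194e+29 = 0.000697
Step 2: ln(n/nQ) = -7.269
Step 3: mu = kB*T*ln(n/nQ) = 1.777e-20*-7.269 = -1.291e-19 J
Step 4: Convert to eV: -1.291e-19/1.602e-19 = -0.8061 eV

-0.8061


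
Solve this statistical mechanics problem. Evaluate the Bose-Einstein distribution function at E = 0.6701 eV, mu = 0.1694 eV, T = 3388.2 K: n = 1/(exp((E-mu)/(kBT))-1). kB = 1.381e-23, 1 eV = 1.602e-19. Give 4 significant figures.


Step 1: (E - mu) = 0.5007 eV
Step 2: x = (E-mu)*eV/(kB*T) = 0.5007*1.602e-19/(1.381e-23*3388.2) = 1.714
Step 3: exp(x) = 5.553
Step 4: n = 1/(exp(x)-1) = 0.2197

0.2197


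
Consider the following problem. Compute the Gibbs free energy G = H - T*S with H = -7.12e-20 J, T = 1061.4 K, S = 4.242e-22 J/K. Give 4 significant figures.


Step 1: T*S = 1061.4 * 4.242e-22 = 4.502e-19 J
Step 2: G = H - T*S = -7.12e-20 - 4.502e-19
Step 3: G = -5.214e-19 J

-5.214e-19


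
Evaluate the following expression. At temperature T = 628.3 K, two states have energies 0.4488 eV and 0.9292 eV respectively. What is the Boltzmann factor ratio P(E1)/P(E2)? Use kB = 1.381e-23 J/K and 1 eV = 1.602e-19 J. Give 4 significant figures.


Step 1: Compute energy difference dE = E1 - E2 = 0.4488 - 0.9292 = -0.4804 eV
Step 2: Convert to Joules: dE_J = -0.4804 * 1.602e-19 = -7.696e-20 J
Step 3: Compute exponent = -dE_J / (kB * T) = -(-7.696e-20) / (1.381e-23 * 628.3) = 8.87
Step 4: P(E1)/P(E2) = exp(8.87) = 7113

7113


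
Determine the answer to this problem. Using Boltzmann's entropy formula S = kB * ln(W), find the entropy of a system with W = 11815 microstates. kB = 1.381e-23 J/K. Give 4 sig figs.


Step 1: ln(W) = ln(11815) = 9.377
Step 2: S = kB * ln(W) = 1.381e-23 * 9.377
Step 3: S = 1.295e-22 J/K

1.295e-22


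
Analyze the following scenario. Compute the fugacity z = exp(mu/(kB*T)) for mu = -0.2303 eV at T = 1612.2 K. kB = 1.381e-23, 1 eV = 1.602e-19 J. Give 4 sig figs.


Step 1: Convert mu to Joules: -0.2303*1.602e-19 = -3.689e-20 J
Step 2: kB*T = 1.381e-23*1612.2 = 2.226e-20 J
Step 3: mu/(kB*T) = -1.657
Step 4: z = exp(-1.657) = 0.1907

0.1907


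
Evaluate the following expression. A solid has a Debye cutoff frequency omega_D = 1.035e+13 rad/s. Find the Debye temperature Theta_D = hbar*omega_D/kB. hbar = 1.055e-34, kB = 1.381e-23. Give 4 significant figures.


Step 1: hbar*omega_D = 1.055e-34 * 1.035e+13 = 1.092e-21 J
Step 2: Theta_D = 1.092e-21 / 1.381e-23
Step 3: Theta_D = 79.07 K

79.07


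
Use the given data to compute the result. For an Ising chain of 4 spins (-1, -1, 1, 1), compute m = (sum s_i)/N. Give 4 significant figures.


Step 1: Count up spins (+1): 2, down spins (-1): 2
Step 2: Total magnetization M = 2 - 2 = 0
Step 3: m = M/N = 0/4 = 0

0


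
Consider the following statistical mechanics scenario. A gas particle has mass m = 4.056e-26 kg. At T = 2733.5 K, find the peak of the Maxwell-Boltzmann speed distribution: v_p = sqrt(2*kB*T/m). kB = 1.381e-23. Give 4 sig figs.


Step 1: Numerator = 2*kB*T = 2*1.381e-23*2733.5 = 7.55e-20
Step 2: Ratio = 7.55e-20 / 4.056e-26 = 1.861e+06
Step 3: v_p = sqrt(1.861e+06) = 1364 m/s

1364


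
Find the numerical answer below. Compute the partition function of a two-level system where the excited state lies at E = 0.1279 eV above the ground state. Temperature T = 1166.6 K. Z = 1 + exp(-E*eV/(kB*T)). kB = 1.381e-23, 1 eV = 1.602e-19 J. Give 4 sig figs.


Step 1: Compute beta*E = E*eV/(kB*T) = 0.1279*1.602e-19/(1.381e-23*1166.6) = 1.272
Step 2: exp(-beta*E) = exp(-1.272) = 0.2803
Step 3: Z = 1 + 0.2803 = 1.28

1.28


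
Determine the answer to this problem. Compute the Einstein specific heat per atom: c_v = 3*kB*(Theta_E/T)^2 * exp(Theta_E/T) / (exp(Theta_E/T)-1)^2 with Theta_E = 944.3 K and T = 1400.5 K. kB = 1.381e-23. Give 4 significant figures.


Step 1: x = Theta_E/T = 944.3/1400.5 = 0.6743
Step 2: x^2 = 0.4546
Step 3: exp(x) = 1.963
Step 4: c_v = 3*1.381e-23*0.4546*1.963/(1.963-1)^2 = 3.99e-23

3.99e-23


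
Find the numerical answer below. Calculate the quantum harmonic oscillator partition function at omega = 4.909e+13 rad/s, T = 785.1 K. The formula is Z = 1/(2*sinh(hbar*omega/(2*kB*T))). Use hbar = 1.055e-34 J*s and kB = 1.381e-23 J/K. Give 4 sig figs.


Step 1: Compute x = hbar*omega/(kB*T) = 1.055e-34*4.909e+13/(1.381e-23*785.1) = 0.4777
Step 2: x/2 = 0.2388
Step 3: sinh(x/2) = 0.2411
Step 4: Z = 1/(2*0.2411) = 2.074

2.074


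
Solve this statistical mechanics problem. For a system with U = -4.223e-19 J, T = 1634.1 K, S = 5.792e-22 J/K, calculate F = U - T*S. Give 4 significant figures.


Step 1: T*S = 1634.1 * 5.792e-22 = 9.465e-19 J
Step 2: F = U - T*S = -4.223e-19 - 9.465e-19
Step 3: F = -1.369e-18 J

-1.369e-18


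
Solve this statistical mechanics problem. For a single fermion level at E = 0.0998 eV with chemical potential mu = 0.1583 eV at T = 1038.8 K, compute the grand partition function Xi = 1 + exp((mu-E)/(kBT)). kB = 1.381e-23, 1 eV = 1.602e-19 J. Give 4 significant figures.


Step 1: (mu - E) = 0.1583 - 0.0998 = 0.0585 eV
Step 2: x = (mu-E)*eV/(kB*T) = 0.0585*1.602e-19/(1.381e-23*1038.8) = 0.6533
Step 3: exp(x) = 1.922
Step 4: Xi = 1 + 1.922 = 2.922

2.922


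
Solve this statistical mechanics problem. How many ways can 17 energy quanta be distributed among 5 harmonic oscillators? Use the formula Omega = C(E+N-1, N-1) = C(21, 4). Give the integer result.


Step 1: Use binomial coefficient C(21, 4)
Step 2: Numerator = 21! / 17!
Step 3: Denominator = 4!
Step 4: Omega = 5985

5985


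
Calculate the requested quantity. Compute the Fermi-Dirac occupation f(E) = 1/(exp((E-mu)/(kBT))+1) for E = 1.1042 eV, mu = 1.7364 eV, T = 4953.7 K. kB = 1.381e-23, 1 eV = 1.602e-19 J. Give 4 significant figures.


Step 1: (E - mu) = 1.1042 - 1.7364 = -0.6322 eV
Step 2: Convert: (E-mu)*eV = -1.013e-19 J
Step 3: x = (E-mu)*eV/(kB*T) = -1.48
Step 4: f = 1/(exp(-1.48)+1) = 0.8146

0.8146


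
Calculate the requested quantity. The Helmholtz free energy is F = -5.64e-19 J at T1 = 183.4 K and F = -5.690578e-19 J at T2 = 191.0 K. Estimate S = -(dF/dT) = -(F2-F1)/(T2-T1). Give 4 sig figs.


Step 1: dF = F2 - F1 = -5.690578e-19 - (-5.64e-19) = -5.0578e-21 J
Step 2: dT = T2 - T1 = 191.0 - 183.4 = 7.6 K
Step 3: S = -dF/dT = -(-5.0578e-21)/7.6 = 6.655e-22 J/K

6.655e-22


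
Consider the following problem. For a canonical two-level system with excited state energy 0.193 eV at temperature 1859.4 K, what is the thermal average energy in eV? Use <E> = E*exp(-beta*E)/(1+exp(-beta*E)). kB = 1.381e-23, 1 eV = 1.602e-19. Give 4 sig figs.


Step 1: beta*E = 0.193*1.602e-19/(1.381e-23*1859.4) = 1.204
Step 2: exp(-beta*E) = 0.3
Step 3: <E> = 0.193*0.3/(1+0.3) = 0.04453 eV

0.04453


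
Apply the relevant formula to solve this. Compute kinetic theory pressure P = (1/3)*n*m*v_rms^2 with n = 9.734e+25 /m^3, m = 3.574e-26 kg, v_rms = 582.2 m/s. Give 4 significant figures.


Step 1: v_rms^2 = 582.2^2 = 3.39e+05
Step 2: n*m = 9.734e+25*3.574e-26 = 3.479
Step 3: P = (1/3)*3.479*3.39e+05 = 3.931e+05 Pa

3.931e+05


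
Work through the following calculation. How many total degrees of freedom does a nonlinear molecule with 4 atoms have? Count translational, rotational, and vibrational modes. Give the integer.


Step 1: Translational DOF = 3
Step 2: Rotational DOF (nonlinear) = 3
Step 3: Vibrational DOF = 3*4 - 6 = 6
Step 4: Total = 3 + 3 + 6 = 12

12


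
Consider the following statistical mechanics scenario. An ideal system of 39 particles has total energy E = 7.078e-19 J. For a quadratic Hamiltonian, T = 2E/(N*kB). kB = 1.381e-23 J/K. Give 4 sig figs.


Step 1: Numerator = 2*E = 2*7.078e-19 = 1.416e-18 J
Step 2: Denominator = N*kB = 39*1.381e-23 = 5.386e-22
Step 3: T = 1.416e-18 / 5.386e-22 = 2628 K

2628


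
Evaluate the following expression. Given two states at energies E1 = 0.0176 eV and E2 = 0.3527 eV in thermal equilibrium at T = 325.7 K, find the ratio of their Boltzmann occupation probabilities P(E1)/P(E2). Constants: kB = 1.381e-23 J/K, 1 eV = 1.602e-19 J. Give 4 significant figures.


Step 1: Compute energy difference dE = E1 - E2 = 0.0176 - 0.3527 = -0.3351 eV
Step 2: Convert to Joules: dE_J = -0.3351 * 1.602e-19 = -5.368e-20 J
Step 3: Compute exponent = -dE_J / (kB * T) = -(-5.368e-20) / (1.381e-23 * 325.7) = 11.94
Step 4: P(E1)/P(E2) = exp(11.94) = 1.525e+05

1.525e+05


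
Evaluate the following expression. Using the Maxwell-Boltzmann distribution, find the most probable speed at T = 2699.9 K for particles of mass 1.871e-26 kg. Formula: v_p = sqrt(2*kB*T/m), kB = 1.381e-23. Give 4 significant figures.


Step 1: Numerator = 2*kB*T = 2*1.381e-23*2699.9 = 7.457e-20
Step 2: Ratio = 7.457e-20 / 1.871e-26 = 3.986e+06
Step 3: v_p = sqrt(3.986e+06) = 1996 m/s

1996


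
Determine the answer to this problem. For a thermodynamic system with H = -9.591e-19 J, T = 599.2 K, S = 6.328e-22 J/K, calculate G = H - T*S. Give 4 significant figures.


Step 1: T*S = 599.2 * 6.328e-22 = 3.792e-19 J
Step 2: G = H - T*S = -9.591e-19 - 3.792e-19
Step 3: G = -1.338e-18 J

-1.338e-18


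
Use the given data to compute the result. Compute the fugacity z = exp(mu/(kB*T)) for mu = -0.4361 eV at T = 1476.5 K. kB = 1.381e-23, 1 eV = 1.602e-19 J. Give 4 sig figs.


Step 1: Convert mu to Joules: -0.4361*1.602e-19 = -6.986e-20 J
Step 2: kB*T = 1.381e-23*1476.5 = 2.039e-20 J
Step 3: mu/(kB*T) = -3.426
Step 4: z = exp(-3.426) = 0.03251

0.03251


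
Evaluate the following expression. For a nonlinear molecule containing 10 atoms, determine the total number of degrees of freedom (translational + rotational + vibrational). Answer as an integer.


Step 1: Translational DOF = 3
Step 2: Rotational DOF (nonlinear) = 3
Step 3: Vibrational DOF = 3*10 - 6 = 24
Step 4: Total = 3 + 3 + 24 = 30

30


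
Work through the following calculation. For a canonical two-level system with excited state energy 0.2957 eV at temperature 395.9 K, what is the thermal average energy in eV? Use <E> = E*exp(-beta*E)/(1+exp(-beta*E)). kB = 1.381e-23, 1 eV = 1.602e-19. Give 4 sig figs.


Step 1: beta*E = 0.2957*1.602e-19/(1.381e-23*395.9) = 8.664
Step 2: exp(-beta*E) = 0.0001726
Step 3: <E> = 0.2957*0.0001726/(1+0.0001726) = 5.104e-05 eV

5.104e-05


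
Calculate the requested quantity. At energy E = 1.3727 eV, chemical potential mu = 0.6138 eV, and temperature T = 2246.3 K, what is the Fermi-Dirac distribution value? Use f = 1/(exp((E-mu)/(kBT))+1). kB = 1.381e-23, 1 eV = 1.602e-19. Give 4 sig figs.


Step 1: (E - mu) = 1.3727 - 0.6138 = 0.7589 eV
Step 2: Convert: (E-mu)*eV = 1.216e-19 J
Step 3: x = (E-mu)*eV/(kB*T) = 3.919
Step 4: f = 1/(exp(3.919)+1) = 0.01947

0.01947


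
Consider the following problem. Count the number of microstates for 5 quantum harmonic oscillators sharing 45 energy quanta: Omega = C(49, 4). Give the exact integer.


Step 1: Use binomial coefficient C(49, 4)
Step 2: Numerator = 49! / 45!
Step 3: Denominator = 4!
Step 4: Omega = 211876

211876


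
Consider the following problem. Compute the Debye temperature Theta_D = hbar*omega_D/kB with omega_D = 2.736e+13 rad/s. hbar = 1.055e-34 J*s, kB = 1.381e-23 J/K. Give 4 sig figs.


Step 1: hbar*omega_D = 1.055e-34 * 2.736e+13 = 2.886e-21 J
Step 2: Theta_D = 2.886e-21 / 1.381e-23
Step 3: Theta_D = 209 K

209


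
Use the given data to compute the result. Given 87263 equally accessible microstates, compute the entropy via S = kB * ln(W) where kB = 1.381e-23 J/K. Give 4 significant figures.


Step 1: ln(W) = ln(87263) = 11.38
Step 2: S = kB * ln(W) = 1.381e-23 * 11.38
Step 3: S = 1.571e-22 J/K

1.571e-22


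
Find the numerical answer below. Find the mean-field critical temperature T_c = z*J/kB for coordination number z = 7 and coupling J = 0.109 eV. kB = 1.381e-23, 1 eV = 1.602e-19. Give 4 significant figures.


Step 1: z*J = 7*0.109 = 0.763 eV
Step 2: Convert to Joules: 0.763*1.602e-19 = 1.222e-19 J
Step 3: T_c = 1.222e-19 / 1.381e-23 = 8851 K

8851


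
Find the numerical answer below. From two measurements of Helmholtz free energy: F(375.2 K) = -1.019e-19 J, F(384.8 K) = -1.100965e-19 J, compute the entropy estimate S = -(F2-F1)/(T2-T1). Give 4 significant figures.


Step 1: dF = F2 - F1 = -1.100965e-19 - (-1.019e-19) = -8.1965e-21 J
Step 2: dT = T2 - T1 = 384.8 - 375.2 = 9.6 K
Step 3: S = -dF/dT = -(-8.1965e-21)/9.6 = 8.538e-22 J/K

8.538e-22


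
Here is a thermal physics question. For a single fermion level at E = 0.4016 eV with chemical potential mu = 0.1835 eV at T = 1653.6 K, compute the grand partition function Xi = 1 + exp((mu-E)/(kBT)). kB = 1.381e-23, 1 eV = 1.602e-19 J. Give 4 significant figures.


Step 1: (mu - E) = 0.1835 - 0.4016 = -0.2181 eV
Step 2: x = (mu-E)*eV/(kB*T) = -0.2181*1.602e-19/(1.381e-23*1653.6) = -1.53
Step 3: exp(x) = 0.2165
Step 4: Xi = 1 + 0.2165 = 1.217

1.217


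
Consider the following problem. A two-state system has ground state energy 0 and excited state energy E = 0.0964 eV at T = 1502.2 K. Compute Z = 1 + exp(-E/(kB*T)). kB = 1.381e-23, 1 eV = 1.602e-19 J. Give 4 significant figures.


Step 1: Compute beta*E = E*eV/(kB*T) = 0.0964*1.602e-19/(1.381e-23*1502.2) = 0.7444
Step 2: exp(-beta*E) = exp(-0.7444) = 0.475
Step 3: Z = 1 + 0.475 = 1.475

1.475


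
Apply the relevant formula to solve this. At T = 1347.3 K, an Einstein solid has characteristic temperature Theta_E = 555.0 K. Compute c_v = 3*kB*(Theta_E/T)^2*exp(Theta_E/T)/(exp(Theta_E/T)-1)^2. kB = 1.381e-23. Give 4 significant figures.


Step 1: x = Theta_E/T = 555.0/1347.3 = 0.4119
Step 2: x^2 = 0.1697
Step 3: exp(x) = 1.51
Step 4: c_v = 3*1.381e-23*0.1697*1.51/(1.51-1)^2 = 4.085e-23

4.085e-23


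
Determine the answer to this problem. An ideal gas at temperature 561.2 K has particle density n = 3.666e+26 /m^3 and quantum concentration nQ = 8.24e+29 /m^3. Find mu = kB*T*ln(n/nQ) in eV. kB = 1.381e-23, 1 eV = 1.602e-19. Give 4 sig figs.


Step 1: n/nQ = 3.666e+26/8.24e+29 = 0.0004449
Step 2: ln(n/nQ) = -7.718
Step 3: mu = kB*T*ln(n/nQ) = 7.75e-21*-7.718 = -5.981e-20 J
Step 4: Convert to eV: -5.981e-20/1.602e-19 = -0.3734 eV

-0.3734


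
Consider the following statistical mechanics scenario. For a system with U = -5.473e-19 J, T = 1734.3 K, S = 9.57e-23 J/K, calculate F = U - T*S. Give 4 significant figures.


Step 1: T*S = 1734.3 * 9.57e-23 = 1.66e-19 J
Step 2: F = U - T*S = -5.473e-19 - 1.66e-19
Step 3: F = -7.133e-19 J

-7.133e-19


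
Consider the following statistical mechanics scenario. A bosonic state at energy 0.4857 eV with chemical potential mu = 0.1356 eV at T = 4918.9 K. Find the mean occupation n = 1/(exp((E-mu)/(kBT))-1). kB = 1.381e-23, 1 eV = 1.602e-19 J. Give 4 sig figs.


Step 1: (E - mu) = 0.3501 eV
Step 2: x = (E-mu)*eV/(kB*T) = 0.3501*1.602e-19/(1.381e-23*4918.9) = 0.8256
Step 3: exp(x) = 2.283
Step 4: n = 1/(exp(x)-1) = 0.7792

0.7792


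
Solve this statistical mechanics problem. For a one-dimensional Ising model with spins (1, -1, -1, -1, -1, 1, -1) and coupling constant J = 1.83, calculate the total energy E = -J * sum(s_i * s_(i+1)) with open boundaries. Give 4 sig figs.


Step 1: Nearest-neighbor products: -1, 1, 1, 1, -1, -1
Step 2: Sum of products = 0
Step 3: E = -1.83 * 0 = 0

0


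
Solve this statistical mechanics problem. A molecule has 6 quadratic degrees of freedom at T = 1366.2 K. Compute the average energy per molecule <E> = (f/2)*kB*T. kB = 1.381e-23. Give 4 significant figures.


Step 1: f/2 = 6/2 = 3
Step 2: kB*T = 1.381e-23 * 1366.2 = 1.887e-20
Step 3: <E> = 3 * 1.887e-20 = 5.66e-20 J

5.66e-20


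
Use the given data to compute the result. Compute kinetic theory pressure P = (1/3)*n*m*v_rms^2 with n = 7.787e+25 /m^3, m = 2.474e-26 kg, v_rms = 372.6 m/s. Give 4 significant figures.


Step 1: v_rms^2 = 372.6^2 = 1.388e+05
Step 2: n*m = 7.787e+25*2.474e-26 = 1.927
Step 3: P = (1/3)*1.927*1.388e+05 = 8.915e+04 Pa

8.915e+04


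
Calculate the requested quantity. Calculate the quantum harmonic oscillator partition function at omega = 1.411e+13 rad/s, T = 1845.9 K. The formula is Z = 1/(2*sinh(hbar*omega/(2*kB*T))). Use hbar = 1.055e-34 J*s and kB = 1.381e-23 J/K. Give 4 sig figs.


Step 1: Compute x = hbar*omega/(kB*T) = 1.055e-34*1.411e+13/(1.381e-23*1845.9) = 0.0584
Step 2: x/2 = 0.0292
Step 3: sinh(x/2) = 0.0292
Step 4: Z = 1/(2*0.0292) = 17.12

17.12


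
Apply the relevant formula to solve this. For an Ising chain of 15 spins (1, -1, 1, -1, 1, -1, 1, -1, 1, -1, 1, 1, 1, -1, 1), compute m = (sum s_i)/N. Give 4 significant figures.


Step 1: Count up spins (+1): 9, down spins (-1): 6
Step 2: Total magnetization M = 9 - 6 = 3
Step 3: m = M/N = 3/15 = 0.2

0.2


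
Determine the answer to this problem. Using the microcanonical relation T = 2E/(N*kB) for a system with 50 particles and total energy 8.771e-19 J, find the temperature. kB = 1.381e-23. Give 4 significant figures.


Step 1: Numerator = 2*E = 2*8.771e-19 = 1.754e-18 J
Step 2: Denominator = N*kB = 50*1.381e-23 = 6.905e-22
Step 3: T = 1.754e-18 / 6.905e-22 = 2540 K

2540


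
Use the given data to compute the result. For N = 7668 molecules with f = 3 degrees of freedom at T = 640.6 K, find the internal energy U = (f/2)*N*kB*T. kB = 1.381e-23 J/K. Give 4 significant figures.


Step 1: f/2 = 3/2 = 1.5
Step 2: N*kB*T = 7668*1.381e-23*640.6 = 6.784e-17
Step 3: U = 1.5 * 6.784e-17 = 1.018e-16 J

1.018e-16
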